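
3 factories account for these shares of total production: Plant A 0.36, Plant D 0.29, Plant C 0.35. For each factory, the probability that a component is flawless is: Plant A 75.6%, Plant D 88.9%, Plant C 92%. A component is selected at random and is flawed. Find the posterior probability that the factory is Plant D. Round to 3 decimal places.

0.217

Taking complements, P(flawed | each) = Plant A 0.244, Plant D 0.111, Plant C 0.08.
Compute prior × likelihood for every hypothesis:
  Plant A: 0.36 × 0.244 = 0.08784
  Plant D: 0.29 × 0.111 = 0.03219
  Plant C: 0.35 × 0.08 = 0.028
Total = 0.14803.
P(Plant D | evidence) = 0.03219 / 0.14803 ≈ 0.217.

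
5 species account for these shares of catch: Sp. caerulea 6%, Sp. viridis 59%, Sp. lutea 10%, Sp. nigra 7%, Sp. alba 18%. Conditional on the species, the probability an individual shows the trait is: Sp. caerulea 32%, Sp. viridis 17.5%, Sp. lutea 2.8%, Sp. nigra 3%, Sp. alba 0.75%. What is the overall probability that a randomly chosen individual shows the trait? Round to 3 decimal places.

Unnormalized posteriors (prior × likelihood):
  Sp. caerulea: 0.06 × 0.32 = 0.0192
  Sp. viridis: 0.59 × 0.175 = 0.10325
  Sp. lutea: 0.1 × 0.028 = 0.0028
  Sp. nigra: 0.07 × 0.03 = 0.0021
  Sp. alba: 0.18 × 0.0075 = 0.00135
P(trait) = 0.0192 + 0.10325 + 0.0028 + 0.0021 + 0.00135 = 0.1287 → 0.129.

0.129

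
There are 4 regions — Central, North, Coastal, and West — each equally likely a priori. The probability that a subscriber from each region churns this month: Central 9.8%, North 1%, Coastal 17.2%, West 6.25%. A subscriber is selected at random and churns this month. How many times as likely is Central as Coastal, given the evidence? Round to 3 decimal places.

0.570

Since the prior is uniform, the posterior is proportional to the likelihood:
  Central: 0.098
  North: 0.01
  Coastal: 0.172
  West: 0.0625
Normalizing constant = 0.3425.
The ratio is 0.098 / 0.172 (the normalizer cancels) = 0.570.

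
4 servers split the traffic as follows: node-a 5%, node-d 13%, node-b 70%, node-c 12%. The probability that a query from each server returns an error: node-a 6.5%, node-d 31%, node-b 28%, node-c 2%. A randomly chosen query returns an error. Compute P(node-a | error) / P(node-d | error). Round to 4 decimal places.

Compute prior × likelihood for every hypothesis:
  node-a: 0.05 × 0.065 = 0.00325
  node-d: 0.13 × 0.31 = 0.0403
  node-b: 0.7 × 0.28 = 0.196
  node-c: 0.12 × 0.02 = 0.0024
Total = 0.24195.
The ratio is 0.00325 / 0.0403 (the normalizer cancels) = 0.0806.

0.0806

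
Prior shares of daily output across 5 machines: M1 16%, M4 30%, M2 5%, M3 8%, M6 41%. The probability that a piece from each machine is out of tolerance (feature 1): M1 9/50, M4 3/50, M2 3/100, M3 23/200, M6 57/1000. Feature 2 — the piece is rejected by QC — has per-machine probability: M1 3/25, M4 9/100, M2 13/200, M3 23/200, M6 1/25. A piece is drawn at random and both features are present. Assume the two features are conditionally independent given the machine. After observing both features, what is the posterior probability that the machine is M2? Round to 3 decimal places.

0.014

Unnormalized posteriors (prior × likelihood):
  M1: 0.16 × 0.18 × 0.12 = 0.003456
  M4: 0.3 × 0.06 × 0.09 = 0.00162
  M2: 0.05 × 0.03 × 0.065 = 0.0000975
  M3: 0.08 × 0.115 × 0.115 = 0.001058
  M6: 0.41 × 0.057 × 0.04 = 0.0009348
Total = 0.0071663.
P(M2 | evidence) = 0.0000975 / 0.0071663 ≈ 0.014.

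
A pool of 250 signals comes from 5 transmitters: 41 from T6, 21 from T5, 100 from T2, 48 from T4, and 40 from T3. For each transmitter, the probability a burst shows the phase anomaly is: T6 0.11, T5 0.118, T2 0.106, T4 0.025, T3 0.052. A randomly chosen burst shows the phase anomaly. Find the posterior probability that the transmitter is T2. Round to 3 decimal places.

0.508

Compute prior × likelihood for every hypothesis:
  T6: 0.164 × 0.11 = 0.01804
  T5: 0.084 × 0.118 = 0.009912
  T2: 0.4 × 0.106 = 0.0424
  T4: 0.192 × 0.025 = 0.0048
  T3: 0.16 × 0.052 = 0.00832
Total = 0.083472.
P(T2 | evidence) = 0.0424 / 0.083472 ≈ 0.508.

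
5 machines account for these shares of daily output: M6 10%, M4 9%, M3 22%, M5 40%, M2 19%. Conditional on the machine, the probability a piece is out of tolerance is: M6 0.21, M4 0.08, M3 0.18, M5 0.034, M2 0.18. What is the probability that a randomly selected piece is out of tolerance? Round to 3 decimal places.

0.116

Compute prior × likelihood for every hypothesis:
  M6: 0.1 × 0.21 = 0.021
  M4: 0.09 × 0.08 = 0.0072
  M3: 0.22 × 0.18 = 0.0396
  M5: 0.4 × 0.034 = 0.0136
  M2: 0.19 × 0.18 = 0.0342
P(oversize) = 0.021 + 0.0072 + 0.0396 + 0.0136 + 0.0342 = 0.1156 → 0.116.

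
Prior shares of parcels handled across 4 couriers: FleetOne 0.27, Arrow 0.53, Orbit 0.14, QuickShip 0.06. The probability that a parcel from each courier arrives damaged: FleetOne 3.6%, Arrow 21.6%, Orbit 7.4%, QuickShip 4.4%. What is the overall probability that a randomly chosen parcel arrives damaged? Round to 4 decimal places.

0.1372

Prior × likelihood for each hypothesis:
  FleetOne: 0.27 × 0.036 = 0.00972
  Arrow: 0.53 × 0.216 = 0.11448
  Orbit: 0.14 × 0.074 = 0.01036
  QuickShip: 0.06 × 0.044 = 0.00264
P(damaged) = 0.00972 + 0.11448 + 0.01036 + 0.00264 = 0.1372 → 0.1372.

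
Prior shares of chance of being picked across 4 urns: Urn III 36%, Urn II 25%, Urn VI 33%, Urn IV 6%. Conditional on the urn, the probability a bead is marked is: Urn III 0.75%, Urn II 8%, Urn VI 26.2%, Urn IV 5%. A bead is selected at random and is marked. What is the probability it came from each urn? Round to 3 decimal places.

Urn III 0.024, Urn II 0.178, Urn VI 0.771, Urn IV 0.027

Unnormalized posteriors (prior × likelihood):
  Urn III: 0.36 × 0.0075 = 0.0027
  Urn II: 0.25 × 0.08 = 0.02
  Urn VI: 0.33 × 0.262 = 0.08646
  Urn IV: 0.06 × 0.05 = 0.003
Normalizing constant = 0.11216.
P(Urn III | marked) = 0.0027/0.11216 ≈ 0.024
P(Urn II | marked) = 0.02/0.11216 ≈ 0.178
P(Urn VI | marked) = 0.08646/0.11216 ≈ 0.771
P(Urn IV | marked) = 0.003/0.11216 ≈ 0.027
(Check: 0.024+0.178+0.771+0.027 = 1.000.)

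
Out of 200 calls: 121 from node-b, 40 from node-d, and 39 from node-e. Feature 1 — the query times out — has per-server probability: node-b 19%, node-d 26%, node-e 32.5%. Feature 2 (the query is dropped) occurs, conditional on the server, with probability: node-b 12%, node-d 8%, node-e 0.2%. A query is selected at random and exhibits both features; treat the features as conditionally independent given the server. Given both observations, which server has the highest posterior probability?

node-b

Compute prior × likelihood for every hypothesis:
  node-b: 0.605 × 0.19 × 0.12 = 0.013794
  node-d: 0.2 × 0.26 × 0.08 = 0.00416
  node-e: 0.195 × 0.325 × 0.002 = 0.00012675
Normalizing constant = 0.01808075.
Largest term belongs to node-b, so node-b is most probable.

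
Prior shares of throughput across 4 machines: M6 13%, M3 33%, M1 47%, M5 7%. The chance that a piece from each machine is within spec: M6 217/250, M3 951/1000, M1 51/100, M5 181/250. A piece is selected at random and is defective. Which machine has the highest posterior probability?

Taking complements, P(defective | each) = M6 0.132, M3 0.049, M1 0.49, M5 0.276.
Unnormalized posteriors (prior × likelihood):
  M6: 0.13 × 0.132 = 0.01716
  M3: 0.33 × 0.049 = 0.01617
  M1: 0.47 × 0.49 = 0.2303
  M5: 0.07 × 0.276 = 0.01932
Normalizing constant = 0.28295.
Largest term belongs to M1, so M1 is most probable.

M1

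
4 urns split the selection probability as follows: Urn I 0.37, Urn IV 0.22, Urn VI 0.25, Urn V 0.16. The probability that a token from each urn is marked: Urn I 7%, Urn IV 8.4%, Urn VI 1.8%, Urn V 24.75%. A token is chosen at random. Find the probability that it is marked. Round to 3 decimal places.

0.088

By Bayes' rule, posterior ∝ prior × likelihood:
  Urn I: 0.37 × 0.07 = 0.0259
  Urn IV: 0.22 × 0.084 = 0.01848
  Urn VI: 0.25 × 0.018 = 0.0045
  Urn V: 0.16 × 0.2475 = 0.0396
P(marked) = 0.0259 + 0.01848 + 0.0045 + 0.0396 = 0.08848 → 0.088.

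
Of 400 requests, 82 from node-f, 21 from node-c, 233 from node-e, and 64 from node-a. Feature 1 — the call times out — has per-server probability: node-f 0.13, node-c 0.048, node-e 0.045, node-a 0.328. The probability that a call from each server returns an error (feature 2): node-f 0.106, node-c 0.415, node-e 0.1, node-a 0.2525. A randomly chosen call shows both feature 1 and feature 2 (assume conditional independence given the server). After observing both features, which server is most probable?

By Bayes' rule, posterior ∝ prior × likelihood:
  node-f: 0.205 × 0.13 × 0.106 = 0.0028249
  node-c: 0.0525 × 0.048 × 0.415 = 0.0010458
  node-e: 0.5825 × 0.045 × 0.1 = 0.00262125
  node-a: 0.16 × 0.328 × 0.2525 = 0.0132512
Normalizing constant = 0.01974315.
Largest term belongs to node-a, so node-a is most probable.

node-a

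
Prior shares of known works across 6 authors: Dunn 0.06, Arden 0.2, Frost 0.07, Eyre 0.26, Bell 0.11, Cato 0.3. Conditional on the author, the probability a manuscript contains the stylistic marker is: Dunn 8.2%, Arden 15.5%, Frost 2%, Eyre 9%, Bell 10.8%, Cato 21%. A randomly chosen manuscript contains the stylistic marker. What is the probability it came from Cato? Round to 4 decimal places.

Prior × likelihood for each hypothesis:
  Dunn: 0.06 × 0.082 = 0.00492
  Arden: 0.2 × 0.155 = 0.031
  Frost: 0.07 × 0.02 = 0.0014
  Eyre: 0.26 × 0.09 = 0.0234
  Bell: 0.11 × 0.108 = 0.01188
  Cato: 0.3 × 0.21 = 0.063
Normalizing constant = 0.1356.
P(Cato | evidence) = 0.063 / 0.1356 ≈ 0.4646.

0.4646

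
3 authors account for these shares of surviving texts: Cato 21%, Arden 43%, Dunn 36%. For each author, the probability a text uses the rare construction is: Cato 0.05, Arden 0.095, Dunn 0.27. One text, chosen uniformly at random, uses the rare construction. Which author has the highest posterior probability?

Compute prior × likelihood for every hypothesis:
  Cato: 0.21 × 0.05 = 0.0105
  Arden: 0.43 × 0.095 = 0.04085
  Dunn: 0.36 × 0.27 = 0.0972
Total = 0.14855.
Largest term belongs to Dunn, so Dunn is most probable.

Dunn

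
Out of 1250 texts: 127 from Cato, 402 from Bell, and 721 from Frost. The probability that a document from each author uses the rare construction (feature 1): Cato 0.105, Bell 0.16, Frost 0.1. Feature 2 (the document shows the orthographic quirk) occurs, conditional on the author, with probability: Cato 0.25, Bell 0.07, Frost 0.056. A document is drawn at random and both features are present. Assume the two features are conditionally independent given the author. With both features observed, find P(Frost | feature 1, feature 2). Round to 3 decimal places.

Prior × likelihood for each hypothesis:
  Cato: 0.1016 × 0.105 × 0.25 = 0.002667
  Bell: 0.3216 × 0.16 × 0.07 = 0.00360192
  Frost: 0.5768 × 0.1 × 0.056 = 0.00323008
Total = 0.009499.
P(Frost | evidence) = 0.00323008 / 0.009499 ≈ 0.340.

0.340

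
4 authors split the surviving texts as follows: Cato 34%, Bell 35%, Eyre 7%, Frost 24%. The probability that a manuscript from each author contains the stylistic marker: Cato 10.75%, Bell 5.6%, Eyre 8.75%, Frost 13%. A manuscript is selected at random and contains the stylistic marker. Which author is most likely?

Cato

By Bayes' rule, posterior ∝ prior × likelihood:
  Cato: 0.34 × 0.1075 = 0.03655
  Bell: 0.35 × 0.056 = 0.0196
  Eyre: 0.07 × 0.0875 = 0.006125
  Frost: 0.24 × 0.13 = 0.0312
Total = 0.093475.
Largest term belongs to Cato, so Cato is most probable.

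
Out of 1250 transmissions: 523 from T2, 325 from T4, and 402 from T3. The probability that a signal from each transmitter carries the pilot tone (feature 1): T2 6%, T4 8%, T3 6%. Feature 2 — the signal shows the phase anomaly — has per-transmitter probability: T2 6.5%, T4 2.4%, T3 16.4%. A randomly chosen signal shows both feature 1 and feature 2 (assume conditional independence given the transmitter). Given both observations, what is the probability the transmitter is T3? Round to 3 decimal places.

0.598

Unnormalized posteriors (prior × likelihood):
  T2: 0.4184 × 0.06 × 0.065 = 0.00163176
  T4: 0.26 × 0.08 × 0.024 = 0.0004992
  T3: 0.3216 × 0.06 × 0.164 = 0.003164544
Total = 0.005295504.
P(T3 | evidence) = 0.003164544 / 0.005295504 ≈ 0.598.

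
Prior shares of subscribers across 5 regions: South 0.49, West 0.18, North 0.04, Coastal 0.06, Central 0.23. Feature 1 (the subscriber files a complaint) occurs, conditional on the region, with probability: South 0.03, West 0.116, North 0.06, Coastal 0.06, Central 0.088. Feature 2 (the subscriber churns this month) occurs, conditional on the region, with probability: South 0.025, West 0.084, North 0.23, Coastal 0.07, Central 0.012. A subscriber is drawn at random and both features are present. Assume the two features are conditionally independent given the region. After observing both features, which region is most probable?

Unnormalized posteriors (prior × likelihood):
  South: 0.49 × 0.03 × 0.025 = 0.0003675
  West: 0.18 × 0.116 × 0.084 = 0.00175392
  North: 0.04 × 0.06 × 0.23 = 0.000552
  Coastal: 0.06 × 0.06 × 0.07 = 0.000252
  Central: 0.23 × 0.088 × 0.012 = 0.00024288
Sum = 0.0031683.
Largest term belongs to West, so West is most probable.

West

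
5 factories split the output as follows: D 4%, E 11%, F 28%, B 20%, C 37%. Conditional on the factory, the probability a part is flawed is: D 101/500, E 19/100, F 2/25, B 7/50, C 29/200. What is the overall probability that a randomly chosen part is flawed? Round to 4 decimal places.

Prior × likelihood for each hypothesis:
  D: 0.04 × 0.202 = 0.00808
  E: 0.11 × 0.19 = 0.0209
  F: 0.28 × 0.08 = 0.0224
  B: 0.2 × 0.14 = 0.028
  C: 0.37 × 0.145 = 0.05365
P(flawed) = 0.00808 + 0.0209 + 0.0224 + 0.028 + 0.05365 = 0.13303 → 0.1330.

0.1330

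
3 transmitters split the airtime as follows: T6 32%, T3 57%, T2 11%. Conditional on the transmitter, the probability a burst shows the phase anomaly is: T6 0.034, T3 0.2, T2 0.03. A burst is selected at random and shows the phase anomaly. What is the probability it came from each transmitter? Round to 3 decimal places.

T6 0.085, T3 0.889, T2 0.026

By Bayes' rule, posterior ∝ prior × likelihood:
  T6: 0.32 × 0.034 = 0.01088
  T3: 0.57 × 0.2 = 0.114
  T2: 0.11 × 0.03 = 0.0033
Total = 0.12818.
P(T6 | anomaly) = 0.01088/0.12818 ≈ 0.085
P(T3 | anomaly) = 0.114/0.12818 ≈ 0.889
P(T2 | anomaly) = 0.0033/0.12818 ≈ 0.026
(Check: 0.085+0.889+0.026 = 1.000.)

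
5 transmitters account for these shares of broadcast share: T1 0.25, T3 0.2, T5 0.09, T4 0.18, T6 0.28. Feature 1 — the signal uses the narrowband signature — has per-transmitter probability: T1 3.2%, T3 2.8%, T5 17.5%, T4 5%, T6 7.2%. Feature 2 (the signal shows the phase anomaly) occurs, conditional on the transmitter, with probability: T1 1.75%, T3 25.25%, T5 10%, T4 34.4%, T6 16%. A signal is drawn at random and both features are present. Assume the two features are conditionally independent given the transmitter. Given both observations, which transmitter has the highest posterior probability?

T6

By Bayes' rule, posterior ∝ prior × likelihood:
  T1: 0.25 × 0.032 × 0.0175 = 0.00014
  T3: 0.2 × 0.028 × 0.2525 = 0.001414
  T5: 0.09 × 0.175 × 0.1 = 0.001575
  T4: 0.18 × 0.05 × 0.344 = 0.003096
  T6: 0.28 × 0.072 × 0.16 = 0.0032256
Normalizing constant = 0.0094506.
Largest term belongs to T6, so T6 is most probable.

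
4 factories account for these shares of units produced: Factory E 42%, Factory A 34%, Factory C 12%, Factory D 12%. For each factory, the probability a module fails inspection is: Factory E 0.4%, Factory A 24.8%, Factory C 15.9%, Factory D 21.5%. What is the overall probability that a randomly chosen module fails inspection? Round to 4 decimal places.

0.1309

By Bayes' rule, posterior ∝ prior × likelihood:
  Factory E: 0.42 × 0.004 = 0.00168
  Factory A: 0.34 × 0.248 = 0.08432
  Factory C: 0.12 × 0.159 = 0.01908
  Factory D: 0.12 × 0.215 = 0.0258
P(nonconforming) = 0.00168 + 0.08432 + 0.01908 + 0.0258 = 0.13088 → 0.1309.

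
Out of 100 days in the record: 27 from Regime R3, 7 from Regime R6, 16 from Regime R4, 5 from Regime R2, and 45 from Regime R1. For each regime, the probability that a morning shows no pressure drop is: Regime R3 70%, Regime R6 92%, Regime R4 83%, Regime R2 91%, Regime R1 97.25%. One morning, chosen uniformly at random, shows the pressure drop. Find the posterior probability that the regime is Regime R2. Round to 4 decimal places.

0.0344

Taking complements, P(drop | each) = Regime R3 0.3, Regime R6 0.08, Regime R4 0.17, Regime R2 0.09, Regime R1 0.0275.
Prior × likelihood for each hypothesis:
  Regime R3: 0.27 × 0.3 = 0.081
  Regime R6: 0.07 × 0.08 = 0.0056
  Regime R4: 0.16 × 0.17 = 0.0272
  Regime R2: 0.05 × 0.09 = 0.0045
  Regime R1: 0.45 × 0.0275 = 0.012375
Total = 0.130675.
P(Regime R2 | evidence) = 0.0045 / 0.130675 ≈ 0.0344.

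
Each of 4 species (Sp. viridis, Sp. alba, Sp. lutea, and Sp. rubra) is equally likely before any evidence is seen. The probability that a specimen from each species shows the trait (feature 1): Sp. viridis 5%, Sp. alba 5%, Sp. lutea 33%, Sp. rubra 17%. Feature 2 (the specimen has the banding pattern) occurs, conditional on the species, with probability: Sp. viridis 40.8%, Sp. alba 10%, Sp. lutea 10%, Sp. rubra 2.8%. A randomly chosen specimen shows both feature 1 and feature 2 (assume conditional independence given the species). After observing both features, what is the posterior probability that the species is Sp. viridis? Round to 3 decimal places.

0.323

Since the prior is uniform, the posterior is proportional to the likelihood:
  Sp. viridis: 0.05 × 0.408 = 0.0204
  Sp. alba: 0.05 × 0.1 = 0.005
  Sp. lutea: 0.33 × 0.1 = 0.033
  Sp. rubra: 0.17 × 0.028 = 0.00476
Sum = 0.06316.
P(Sp. viridis | evidence) = 0.0204 / 0.06316 ≈ 0.323.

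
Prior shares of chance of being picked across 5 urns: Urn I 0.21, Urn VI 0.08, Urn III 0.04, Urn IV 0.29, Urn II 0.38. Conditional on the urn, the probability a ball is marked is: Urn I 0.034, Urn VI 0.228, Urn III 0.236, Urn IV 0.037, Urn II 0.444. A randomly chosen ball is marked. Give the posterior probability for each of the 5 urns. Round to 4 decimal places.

Compute prior × likelihood for every hypothesis:
  Urn I: 0.21 × 0.034 = 0.00714
  Urn VI: 0.08 × 0.228 = 0.01824
  Urn III: 0.04 × 0.236 = 0.00944
  Urn IV: 0.29 × 0.037 = 0.01073
  Urn II: 0.38 × 0.444 = 0.16872
Normalizing constant = 0.21427.
P(Urn I | marked) = 0.00714/0.21427 ≈ 0.0333
P(Urn VI | marked) = 0.01824/0.21427 ≈ 0.0851
P(Urn III | marked) = 0.00944/0.21427 ≈ 0.0441
P(Urn IV | marked) = 0.01073/0.21427 ≈ 0.0501
P(Urn II | marked) = 0.16872/0.21427 ≈ 0.7874

Urn I 0.0333, Urn VI 0.0851, Urn III 0.0441, Urn IV 0.0501, Urn II 0.7874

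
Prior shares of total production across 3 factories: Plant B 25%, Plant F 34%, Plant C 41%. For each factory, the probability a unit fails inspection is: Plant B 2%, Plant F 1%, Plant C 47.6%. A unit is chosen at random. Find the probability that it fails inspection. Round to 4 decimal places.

Prior × likelihood for each hypothesis:
  Plant B: 0.25 × 0.02 = 0.005
  Plant F: 0.34 × 0.01 = 0.0034
  Plant C: 0.41 × 0.476 = 0.19516
P(nonconforming) = 0.005 + 0.0034 + 0.19516 = 0.20356 → 0.2036.

0.2036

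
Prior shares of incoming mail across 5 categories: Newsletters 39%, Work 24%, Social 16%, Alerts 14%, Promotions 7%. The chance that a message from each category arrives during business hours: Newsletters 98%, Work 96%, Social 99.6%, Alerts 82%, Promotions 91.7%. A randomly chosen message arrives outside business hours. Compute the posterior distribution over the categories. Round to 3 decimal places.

Taking complements, P(off-hours | each) = Newsletters 0.02, Work 0.04, Social 0.004, Alerts 0.18, Promotions 0.083.
Prior × likelihood for each hypothesis:
  Newsletters: 0.39 × 0.02 = 0.0078
  Work: 0.24 × 0.04 = 0.0096
  Social: 0.16 × 0.004 = 0.00064
  Alerts: 0.14 × 0.18 = 0.0252
  Promotions: 0.07 × 0.083 = 0.00581
Sum = 0.04905.
P(Newsletters | off-hours) = 0.0078/0.04905 ≈ 0.159
P(Work | off-hours) = 0.0096/0.04905 ≈ 0.196
P(Social | off-hours) = 0.00064/0.04905 ≈ 0.013
P(Alerts | off-hours) = 0.0252/0.04905 ≈ 0.514
P(Promotions | off-hours) = 0.00581/0.04905 ≈ 0.118

Newsletters 0.159, Work 0.196, Social 0.013, Alerts 0.514, Promotions 0.118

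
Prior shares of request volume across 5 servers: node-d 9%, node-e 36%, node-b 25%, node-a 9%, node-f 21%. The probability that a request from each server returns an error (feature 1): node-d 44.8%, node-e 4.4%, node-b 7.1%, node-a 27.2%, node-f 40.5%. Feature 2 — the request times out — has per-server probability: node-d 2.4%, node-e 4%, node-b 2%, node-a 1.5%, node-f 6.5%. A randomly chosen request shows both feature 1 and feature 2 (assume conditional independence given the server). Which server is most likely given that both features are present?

node-f

Compute prior × likelihood for every hypothesis:
  node-d: 0.09 × 0.448 × 0.024 = 0.00096768
  node-e: 0.36 × 0.044 × 0.04 = 0.0006336
  node-b: 0.25 × 0.071 × 0.02 = 0.000355
  node-a: 0.09 × 0.272 × 0.015 = 0.0003672
  node-f: 0.21 × 0.405 × 0.065 = 0.00552825
Normalizing constant = 0.00785173.
Largest term belongs to node-f, so node-f is most probable.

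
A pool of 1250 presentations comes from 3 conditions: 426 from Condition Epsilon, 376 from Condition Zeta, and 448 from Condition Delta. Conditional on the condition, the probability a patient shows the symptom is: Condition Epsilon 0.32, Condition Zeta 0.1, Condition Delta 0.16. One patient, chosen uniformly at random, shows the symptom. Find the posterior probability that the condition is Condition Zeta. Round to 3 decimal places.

0.153

By Bayes' rule, posterior ∝ prior × likelihood:
  Condition Epsilon: 0.3408 × 0.32 = 0.109056
  Condition Zeta: 0.3008 × 0.1 = 0.03008
  Condition Delta: 0.3584 × 0.16 = 0.057344
Total = 0.19648.
P(Condition Zeta | evidence) = 0.03008 / 0.19648 ≈ 0.153.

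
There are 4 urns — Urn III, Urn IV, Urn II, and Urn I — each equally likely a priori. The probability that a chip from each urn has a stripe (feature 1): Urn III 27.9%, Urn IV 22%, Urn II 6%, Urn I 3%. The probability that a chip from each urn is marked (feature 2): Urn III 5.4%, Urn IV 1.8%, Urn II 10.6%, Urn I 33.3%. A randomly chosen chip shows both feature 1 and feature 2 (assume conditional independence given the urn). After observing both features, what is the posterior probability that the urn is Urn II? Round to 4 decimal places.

0.1798

Since the prior is uniform, the posterior is proportional to the likelihood:
  Urn III: 0.279 × 0.054 = 0.015066
  Urn IV: 0.22 × 0.018 = 0.00396
  Urn II: 0.06 × 0.106 = 0.00636
  Urn I: 0.03 × 0.333 = 0.00999
Sum = 0.035376.
P(Urn II | evidence) = 0.00636 / 0.035376 ≈ 0.1798.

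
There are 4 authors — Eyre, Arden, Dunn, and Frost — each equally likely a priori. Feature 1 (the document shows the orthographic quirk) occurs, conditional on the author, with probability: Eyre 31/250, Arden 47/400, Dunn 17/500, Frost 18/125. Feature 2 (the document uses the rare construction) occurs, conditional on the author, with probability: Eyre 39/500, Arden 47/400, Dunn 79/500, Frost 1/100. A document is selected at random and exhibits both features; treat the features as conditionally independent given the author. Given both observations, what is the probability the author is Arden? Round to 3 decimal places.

0.456

With a uniform prior (1/4 each), posterior ∝ likelihood:
  Eyre: 0.124 × 0.078 = 0.009672
  Arden: 0.1175 × 0.1175 = 0.01380625
  Dunn: 0.034 × 0.158 = 0.005372
  Frost: 0.144 × 0.01 = 0.00144
Total = 0.03029025.
P(Arden | evidence) = 0.01380625 / 0.03029025 ≈ 0.456.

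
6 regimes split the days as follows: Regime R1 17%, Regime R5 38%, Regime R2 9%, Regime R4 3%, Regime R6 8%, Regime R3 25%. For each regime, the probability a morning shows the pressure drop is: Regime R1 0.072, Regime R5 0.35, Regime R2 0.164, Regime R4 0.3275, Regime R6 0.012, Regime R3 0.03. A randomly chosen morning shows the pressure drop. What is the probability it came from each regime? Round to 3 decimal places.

Regime R1 0.069, Regime R5 0.746, Regime R2 0.083, Regime R4 0.055, Regime R6 0.005, Regime R3 0.042

Prior × likelihood for each hypothesis:
  Regime R1: 0.17 × 0.072 = 0.01224
  Regime R5: 0.38 × 0.35 = 0.133
  Regime R2: 0.09 × 0.164 = 0.01476
  Regime R4: 0.03 × 0.3275 = 0.009825
  Regime R6: 0.08 × 0.012 = 0.00096
  Regime R3: 0.25 × 0.03 = 0.0075
Sum = 0.178285.
P(Regime R1 | drop) = 0.01224/0.178285 ≈ 0.069
P(Regime R5 | drop) = 0.133/0.178285 ≈ 0.746
P(Regime R2 | drop) = 0.01476/0.178285 ≈ 0.083
P(Regime R4 | drop) = 0.009825/0.178285 ≈ 0.055
P(Regime R6 | drop) = 0.00096/0.178285 ≈ 0.005
P(Regime R3 | drop) = 0.0075/0.178285 ≈ 0.042
(Check: 0.069+0.746+0.083+0.055+0.005+0.042 = 1.000.)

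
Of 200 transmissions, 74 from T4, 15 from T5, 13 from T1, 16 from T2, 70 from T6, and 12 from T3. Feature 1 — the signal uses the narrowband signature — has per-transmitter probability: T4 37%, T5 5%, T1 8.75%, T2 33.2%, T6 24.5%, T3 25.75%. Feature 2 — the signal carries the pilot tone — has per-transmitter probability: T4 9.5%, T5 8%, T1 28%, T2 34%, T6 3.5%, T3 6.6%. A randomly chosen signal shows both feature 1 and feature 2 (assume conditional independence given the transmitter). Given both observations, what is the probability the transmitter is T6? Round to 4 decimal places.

0.1074

Compute prior × likelihood for every hypothesis:
  T4: 0.37 × 0.37 × 0.095 = 0.0130055
  T5: 0.075 × 0.05 × 0.08 = 0.0003
  T1: 0.065 × 0.0875 × 0.28 = 0.0015925
  T2: 0.08 × 0.332 × 0.34 = 0.0090304
  T6: 0.35 × 0.245 × 0.035 = 0.00300125
  T3: 0.06 × 0.2575 × 0.066 = 0.0010197
Total = 0.02794935.
P(T6 | evidence) = 0.00300125 / 0.02794935 ≈ 0.1074.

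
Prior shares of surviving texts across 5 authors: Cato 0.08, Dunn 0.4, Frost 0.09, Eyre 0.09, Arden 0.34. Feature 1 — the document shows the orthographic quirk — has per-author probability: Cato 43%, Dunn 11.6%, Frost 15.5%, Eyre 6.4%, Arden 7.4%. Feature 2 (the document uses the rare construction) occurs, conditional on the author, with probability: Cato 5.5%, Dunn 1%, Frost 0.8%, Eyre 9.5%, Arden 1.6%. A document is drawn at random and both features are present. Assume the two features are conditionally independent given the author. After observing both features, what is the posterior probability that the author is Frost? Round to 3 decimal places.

0.033

Unnormalized posteriors (prior × likelihood):
  Cato: 0.08 × 0.43 × 0.055 = 0.001892
  Dunn: 0.4 × 0.116 × 0.01 = 0.000464
  Frost: 0.09 × 0.155 × 0.008 = 0.0001116
  Eyre: 0.09 × 0.064 × 0.095 = 0.0005472
  Arden: 0.34 × 0.074 × 0.016 = 0.00040256
Total = 0.00341736.
P(Frost | evidence) = 0.0001116 / 0.00341736 ≈ 0.033.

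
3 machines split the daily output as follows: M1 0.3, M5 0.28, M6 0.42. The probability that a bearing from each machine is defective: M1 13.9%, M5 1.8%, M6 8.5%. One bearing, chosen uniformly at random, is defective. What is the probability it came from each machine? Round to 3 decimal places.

By Bayes' rule, posterior ∝ prior × likelihood:
  M1: 0.3 × 0.139 = 0.0417
  M5: 0.28 × 0.018 = 0.00504
  M6: 0.42 × 0.085 = 0.0357
Sum = 0.08244.
P(M1 | defective) = 0.0417/0.08244 ≈ 0.506
P(M5 | defective) = 0.00504/0.08244 ≈ 0.061
P(M6 | defective) = 0.0357/0.08244 ≈ 0.433

M1 0.506, M5 0.061, M6 0.433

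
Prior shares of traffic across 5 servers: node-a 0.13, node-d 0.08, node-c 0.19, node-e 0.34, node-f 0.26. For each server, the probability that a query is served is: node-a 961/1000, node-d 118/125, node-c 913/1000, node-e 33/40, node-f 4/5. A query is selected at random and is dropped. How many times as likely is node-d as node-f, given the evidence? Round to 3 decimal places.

Taking complements, P(dropped | each) = node-a 0.039, node-d 0.056, node-c 0.087, node-e 0.175, node-f 0.2.
By Bayes' rule, posterior ∝ prior × likelihood:
  node-a: 0.13 × 0.039 = 0.00507
  node-d: 0.08 × 0.056 = 0.00448
  node-c: 0.19 × 0.087 = 0.01653
  node-e: 0.34 × 0.175 = 0.0595
  node-f: 0.26 × 0.2 = 0.052
Normalizing constant = 0.13758.
The ratio is 0.00448 / 0.052 (the normalizer cancels) = 0.086.

0.086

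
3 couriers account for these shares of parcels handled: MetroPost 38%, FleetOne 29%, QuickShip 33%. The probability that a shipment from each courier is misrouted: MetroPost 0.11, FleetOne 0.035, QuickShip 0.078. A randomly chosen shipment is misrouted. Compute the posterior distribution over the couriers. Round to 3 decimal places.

MetroPost 0.538, FleetOne 0.131, QuickShip 0.331

Prior × likelihood for each hypothesis:
  MetroPost: 0.38 × 0.11 = 0.0418
  FleetOne: 0.29 × 0.035 = 0.01015
  QuickShip: 0.33 × 0.078 = 0.02574
Normalizing constant = 0.07769.
P(MetroPost | misrouted) = 0.0418/0.07769 ≈ 0.538
P(FleetOne | misrouted) = 0.01015/0.07769 ≈ 0.131
P(QuickShip | misrouted) = 0.02574/0.07769 ≈ 0.331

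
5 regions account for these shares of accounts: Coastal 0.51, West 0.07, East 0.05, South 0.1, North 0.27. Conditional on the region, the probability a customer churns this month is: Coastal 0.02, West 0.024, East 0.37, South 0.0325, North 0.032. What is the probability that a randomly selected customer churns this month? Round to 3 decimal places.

0.042

By Bayes' rule, posterior ∝ prior × likelihood:
  Coastal: 0.51 × 0.02 = 0.0102
  West: 0.07 × 0.024 = 0.00168
  East: 0.05 × 0.37 = 0.0185
  South: 0.1 × 0.0325 = 0.00325
  North: 0.27 × 0.032 = 0.00864
P(churn) = 0.0102 + 0.00168 + 0.0185 + 0.00325 + 0.00864 = 0.04227 → 0.042.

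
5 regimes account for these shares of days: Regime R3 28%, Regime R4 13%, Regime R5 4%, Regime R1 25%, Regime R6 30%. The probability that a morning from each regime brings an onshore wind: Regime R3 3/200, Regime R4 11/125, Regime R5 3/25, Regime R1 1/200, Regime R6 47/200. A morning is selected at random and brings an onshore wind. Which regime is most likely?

Unnormalized posteriors (prior × likelihood):
  Regime R3: 0.28 × 0.015 = 0.0042
  Regime R4: 0.13 × 0.088 = 0.01144
  Regime R5: 0.04 × 0.12 = 0.0048
  Regime R1: 0.25 × 0.005 = 0.00125
  Regime R6: 0.3 × 0.235 = 0.0705
Normalizing constant = 0.09219.
Largest term belongs to Regime R6, so Regime R6 is most probable.

Regime R6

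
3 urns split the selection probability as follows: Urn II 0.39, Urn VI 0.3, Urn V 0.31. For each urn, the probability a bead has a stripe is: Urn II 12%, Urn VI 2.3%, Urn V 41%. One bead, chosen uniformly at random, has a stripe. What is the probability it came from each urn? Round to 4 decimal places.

Urn II 0.2588, Urn VI 0.0382, Urn V 0.7030

Compute prior × likelihood for every hypothesis:
  Urn II: 0.39 × 0.12 = 0.0468
  Urn VI: 0.3 × 0.023 = 0.0069
  Urn V: 0.31 × 0.41 = 0.1271
Normalizing constant = 0.1808.
P(Urn II | striped) = 0.0468/0.1808 ≈ 0.2588
P(Urn VI | striped) = 0.0069/0.1808 ≈ 0.0382
P(Urn V | striped) = 0.1271/0.1808 ≈ 0.7030
(Check: 0.2588+0.0382+0.7030 = 1.0000.)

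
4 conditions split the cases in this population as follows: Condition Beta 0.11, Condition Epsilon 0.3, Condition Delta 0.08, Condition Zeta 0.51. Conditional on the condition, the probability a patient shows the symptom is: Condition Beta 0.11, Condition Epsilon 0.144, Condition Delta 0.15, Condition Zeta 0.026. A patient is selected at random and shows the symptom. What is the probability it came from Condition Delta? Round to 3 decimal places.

0.149

By Bayes' rule, posterior ∝ prior × likelihood:
  Condition Beta: 0.11 × 0.11 = 0.0121
  Condition Epsilon: 0.3 × 0.144 = 0.0432
  Condition Delta: 0.08 × 0.15 = 0.012
  Condition Zeta: 0.51 × 0.026 = 0.01326
Total = 0.08056.
P(Condition Delta | evidence) = 0.012 / 0.08056 ≈ 0.149.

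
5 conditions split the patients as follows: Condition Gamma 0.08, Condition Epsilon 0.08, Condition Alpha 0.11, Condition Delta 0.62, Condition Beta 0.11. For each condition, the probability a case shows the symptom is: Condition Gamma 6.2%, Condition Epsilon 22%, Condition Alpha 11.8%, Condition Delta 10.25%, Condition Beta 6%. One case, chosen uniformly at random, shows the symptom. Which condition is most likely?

Condition Delta

Prior × likelihood for each hypothesis:
  Condition Gamma: 0.08 × 0.062 = 0.00496
  Condition Epsilon: 0.08 × 0.22 = 0.0176
  Condition Alpha: 0.11 × 0.118 = 0.01298
  Condition Delta: 0.62 × 0.1025 = 0.06355
  Condition Beta: 0.11 × 0.06 = 0.0066
Total = 0.10569.
Largest term belongs to Condition Delta, so Condition Delta is most probable.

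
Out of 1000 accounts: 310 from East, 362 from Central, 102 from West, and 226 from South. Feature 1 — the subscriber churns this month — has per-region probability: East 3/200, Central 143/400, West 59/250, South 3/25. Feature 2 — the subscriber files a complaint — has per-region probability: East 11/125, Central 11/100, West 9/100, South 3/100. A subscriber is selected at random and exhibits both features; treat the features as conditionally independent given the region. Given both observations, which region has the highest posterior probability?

Central

Prior × likelihood for each hypothesis:
  East: 0.31 × 0.015 × 0.088 = 0.0004092
  Central: 0.362 × 0.3575 × 0.11 = 0.01423565
  West: 0.102 × 0.236 × 0.09 = 0.00216648
  South: 0.226 × 0.12 × 0.03 = 0.0008136
Total = 0.01762493.
Largest term belongs to Central, so Central is most probable.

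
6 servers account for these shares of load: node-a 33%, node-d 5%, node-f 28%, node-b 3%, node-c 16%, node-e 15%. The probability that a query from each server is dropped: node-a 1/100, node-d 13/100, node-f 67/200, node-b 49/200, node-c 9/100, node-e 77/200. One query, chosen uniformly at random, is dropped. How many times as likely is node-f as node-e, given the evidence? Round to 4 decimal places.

Compute prior × likelihood for every hypothesis:
  node-a: 0.33 × 0.01 = 0.0033
  node-d: 0.05 × 0.13 = 0.0065
  node-f: 0.28 × 0.335 = 0.0938
  node-b: 0.03 × 0.245 = 0.00735
  node-c: 0.16 × 0.09 = 0.0144
  node-e: 0.15 × 0.385 = 0.05775
Normalizing constant = 0.1831.
The ratio is 0.0938 / 0.05775 (the normalizer cancels) = 1.6242.

1.6242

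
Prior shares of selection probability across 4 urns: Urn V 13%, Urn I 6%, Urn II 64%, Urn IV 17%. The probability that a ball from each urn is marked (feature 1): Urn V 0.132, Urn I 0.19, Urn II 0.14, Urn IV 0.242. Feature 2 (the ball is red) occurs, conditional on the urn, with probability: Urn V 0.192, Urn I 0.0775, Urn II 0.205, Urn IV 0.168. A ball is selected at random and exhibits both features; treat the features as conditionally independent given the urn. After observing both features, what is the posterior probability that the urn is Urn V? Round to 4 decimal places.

Compute prior × likelihood for every hypothesis:
  Urn V: 0.13 × 0.132 × 0.192 = 0.00329472
  Urn I: 0.06 × 0.19 × 0.0775 = 0.0008835
  Urn II: 0.64 × 0.14 × 0.205 = 0.018368
  Urn IV: 0.17 × 0.242 × 0.168 = 0.00691152
Normalizing constant = 0.02945774.
P(Urn V | evidence) = 0.00329472 / 0.02945774 ≈ 0.1118.

0.1118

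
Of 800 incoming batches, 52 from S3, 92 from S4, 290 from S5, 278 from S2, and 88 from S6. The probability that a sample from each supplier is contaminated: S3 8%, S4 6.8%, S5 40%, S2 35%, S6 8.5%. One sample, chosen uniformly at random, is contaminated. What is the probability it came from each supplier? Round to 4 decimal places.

Prior × likelihood for each hypothesis:
  S3: 0.065 × 0.08 = 0.0052
  S4: 0.115 × 0.068 = 0.00782
  S5: 0.3625 × 0.4 = 0.145
  S2: 0.3475 × 0.35 = 0.121625
  S6: 0.11 × 0.085 = 0.00935
Sum = 0.288995.
P(S3 | contaminated) = 0.0052/0.288995 ≈ 0.0180
P(S4 | contaminated) = 0.00782/0.288995 ≈ 0.0271
P(S5 | contaminated) = 0.145/0.288995 ≈ 0.5017
P(S2 | contaminated) = 0.121625/0.288995 ≈ 0.4209
P(S6 | contaminated) = 0.00935/0.288995 ≈ 0.0324
(Check: 0.0180+0.0271+0.5017+0.4209+0.0324 = 1.0001.)

S3 0.0180, S4 0.0271, S5 0.5017, S2 0.4209, S6 0.0324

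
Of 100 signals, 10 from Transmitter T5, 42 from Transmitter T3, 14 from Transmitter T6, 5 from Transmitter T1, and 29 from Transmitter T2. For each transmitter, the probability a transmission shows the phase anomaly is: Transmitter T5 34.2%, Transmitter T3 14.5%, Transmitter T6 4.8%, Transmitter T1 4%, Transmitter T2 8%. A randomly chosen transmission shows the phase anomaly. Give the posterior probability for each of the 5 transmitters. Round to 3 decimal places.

Transmitter T5 0.269, Transmitter T3 0.479, Transmitter T6 0.053, Transmitter T1 0.016, Transmitter T2 0.183

Prior × likelihood for each hypothesis:
  Transmitter T5: 0.1 × 0.342 = 0.0342
  Transmitter T3: 0.42 × 0.145 = 0.0609
  Transmitter T6: 0.14 × 0.048 = 0.00672
  Transmitter T1: 0.05 × 0.04 = 0.002
  Transmitter T2: 0.29 × 0.08 = 0.0232
Total = 0.12702.
P(Transmitter T5 | anomaly) = 0.0342/0.12702 ≈ 0.269
P(Transmitter T3 | anomaly) = 0.0609/0.12702 ≈ 0.479
P(Transmitter T6 | anomaly) = 0.00672/0.12702 ≈ 0.053
P(Transmitter T1 | anomaly) = 0.002/0.12702 ≈ 0.016
P(Transmitter T2 | anomaly) = 0.0232/0.12702 ≈ 0.183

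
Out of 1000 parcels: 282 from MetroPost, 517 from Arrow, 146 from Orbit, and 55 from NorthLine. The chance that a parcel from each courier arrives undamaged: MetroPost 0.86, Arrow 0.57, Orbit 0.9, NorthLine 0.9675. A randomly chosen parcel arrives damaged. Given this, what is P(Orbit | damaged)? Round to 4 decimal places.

0.0525

Taking complements, P(damaged | each) = MetroPost 0.14, Arrow 0.43, Orbit 0.1, NorthLine 0.0325.
Prior × likelihood for each hypothesis:
  MetroPost: 0.282 × 0.14 = 0.03948
  Arrow: 0.517 × 0.43 = 0.22231
  Orbit: 0.146 × 0.1 = 0.0146
  NorthLine: 0.055 × 0.0325 = 0.0017875
Total = 0.2781775.
P(Orbit | evidence) = 0.0146 / 0.2781775 ≈ 0.0525.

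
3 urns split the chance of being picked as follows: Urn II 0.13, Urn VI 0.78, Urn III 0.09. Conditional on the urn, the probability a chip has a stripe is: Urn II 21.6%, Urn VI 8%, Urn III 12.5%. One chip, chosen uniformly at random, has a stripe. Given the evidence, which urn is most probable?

Unnormalized posteriors (prior × likelihood):
  Urn II: 0.13 × 0.216 = 0.02808
  Urn VI: 0.78 × 0.08 = 0.0624
  Urn III: 0.09 × 0.125 = 0.01125
Total = 0.10173.
Largest term belongs to Urn VI, so Urn VI is most probable.

Urn VI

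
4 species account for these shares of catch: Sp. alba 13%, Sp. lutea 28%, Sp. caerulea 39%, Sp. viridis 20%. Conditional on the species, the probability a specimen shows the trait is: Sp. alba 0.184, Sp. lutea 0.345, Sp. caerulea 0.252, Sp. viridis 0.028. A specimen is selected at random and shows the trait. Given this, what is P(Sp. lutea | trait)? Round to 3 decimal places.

0.430

By Bayes' rule, posterior ∝ prior × likelihood:
  Sp. alba: 0.13 × 0.184 = 0.02392
  Sp. lutea: 0.28 × 0.345 = 0.0966
  Sp. caerulea: 0.39 × 0.252 = 0.09828
  Sp. viridis: 0.2 × 0.028 = 0.0056
Normalizing constant = 0.2244.
P(Sp. lutea | evidence) = 0.0966 / 0.2244 ≈ 0.430.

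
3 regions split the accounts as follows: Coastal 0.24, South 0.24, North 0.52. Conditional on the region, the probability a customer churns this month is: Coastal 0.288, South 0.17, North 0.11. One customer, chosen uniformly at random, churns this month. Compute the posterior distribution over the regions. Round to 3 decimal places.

Coastal 0.414, South 0.244, North 0.342

Prior × likelihood for each hypothesis:
  Coastal: 0.24 × 0.288 = 0.06912
  South: 0.24 × 0.17 = 0.0408
  North: 0.52 × 0.11 = 0.0572
Total = 0.16712.
P(Coastal | churn) = 0.06912/0.16712 ≈ 0.414
P(South | churn) = 0.0408/0.16712 ≈ 0.244
P(North | churn) = 0.0572/0.16712 ≈ 0.342
(Check: 0.414+0.244+0.342 = 1.000.)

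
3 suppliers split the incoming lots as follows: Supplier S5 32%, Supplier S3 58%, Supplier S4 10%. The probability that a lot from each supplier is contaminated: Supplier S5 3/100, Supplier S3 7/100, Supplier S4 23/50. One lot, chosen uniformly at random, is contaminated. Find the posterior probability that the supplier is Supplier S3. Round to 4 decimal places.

0.4220

Compute prior × likelihood for every hypothesis:
  Supplier S5: 0.32 × 0.03 = 0.0096
  Supplier S3: 0.58 × 0.07 = 0.0406
  Supplier S4: 0.1 × 0.46 = 0.046
Total = 0.0962.
P(Supplier S3 | evidence) = 0.0406 / 0.0962 ≈ 0.4220.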